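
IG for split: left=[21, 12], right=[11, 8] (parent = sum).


Parent = [32, 20], H_parent = 0.9612
H_left = 0.9457 (n=33), H_right = 0.9819 (n=19)
H_children = (33/52)·0.9457 + (19/52)·0.9819 = 0.9589
IG = 0.9612 - 0.9589 = 0.0023

0.0023


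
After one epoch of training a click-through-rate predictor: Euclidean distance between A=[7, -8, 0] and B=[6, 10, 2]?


d = √((7-6)² + (-8-10)² + (0-2)²)
  = √(1 + 324 + 4)
  = √329 = 18.1384

18.1384


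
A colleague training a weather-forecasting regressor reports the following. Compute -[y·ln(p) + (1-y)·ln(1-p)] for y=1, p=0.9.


BCE = -[y·ln(p) + (1-y)·ln(1-p)]
= -1·ln(0.9) - 0
= -ln(0.9) = 0.1054

0.1054


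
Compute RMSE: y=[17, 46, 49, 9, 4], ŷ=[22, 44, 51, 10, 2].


MSE = 38/5 = 7.6
RMSE = √(38/5) = 2.7568

2.7568


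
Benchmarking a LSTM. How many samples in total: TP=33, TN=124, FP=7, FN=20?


Total = TP + TN + FP + FN
= 33 + 124 + 7 + 20
= 184
(Predicted positive: 40, predicted negative: 144)

184


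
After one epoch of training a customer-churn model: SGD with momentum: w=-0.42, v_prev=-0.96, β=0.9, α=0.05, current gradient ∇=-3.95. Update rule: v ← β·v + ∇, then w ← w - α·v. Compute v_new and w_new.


v_new = 0.9·-0.96 - 3.95 = -0.864 - 3.95 = -4.814
w_new = -0.42 - 0.05·-4.814 = -0.42 + 0.2407 = -0.1793

v_new=-4.814, w_new=-0.1793


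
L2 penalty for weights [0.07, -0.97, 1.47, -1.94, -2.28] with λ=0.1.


‖w‖₂² = (0.07)² + (-0.97)² + (1.47)² + (-1.94)² + (-2.28)²
     = 0.0049 + 0.9409 + 2.1609 + 3.7636 + 5.1984
     = 12.0687
λ·‖w‖₂² = 0.1·12.0687 = 1.20687

1.20687


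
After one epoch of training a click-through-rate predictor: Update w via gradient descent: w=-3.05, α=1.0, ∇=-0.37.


w_new = w - α·∇
= -3.05 - 1.0·-0.37
= -3.05 + 0.37
= -2.68

-2.68


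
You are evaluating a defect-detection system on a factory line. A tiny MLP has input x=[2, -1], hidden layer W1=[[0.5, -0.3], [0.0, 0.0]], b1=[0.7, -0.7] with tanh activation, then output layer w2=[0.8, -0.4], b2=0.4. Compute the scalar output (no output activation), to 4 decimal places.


z1[0] = (0.5)·(2) + (-0.3)·(-1) + 0.7 = 2.0
z1[1] = (0.0)·(2) + (0.0)·(-1) - 0.7 = -0.7
h = tanh(z1) = [0.964, -0.6044]
output = (0.8)·(0.964) + (-0.4)·(-0.6044) + 0.4 = 1.413

1.413


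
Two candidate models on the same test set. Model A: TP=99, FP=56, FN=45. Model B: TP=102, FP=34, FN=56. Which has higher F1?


Model A: P=99/155=0.6387, R=99/144=0.6875, F1=2PR/(P+R)=2TP/(2TP+FP+FN)=198/299=0.6622
Model B: P=102/136=0.75, R=102/158=0.6456, F1=2PR/(P+R)=2TP/(2TP+FP+FN)=204/294=0.6939
0.6622 < 0.6939 → Model B

Model B


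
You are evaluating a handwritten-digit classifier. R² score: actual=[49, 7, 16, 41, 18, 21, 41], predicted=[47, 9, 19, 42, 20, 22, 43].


ȳ = 27.5714
SS_res = Σ(y-ŷ)² = 27
SS_tot = Σ(y-ȳ)² = 1511.71
R² = 1 - SS_res/SS_tot = 1 - 0.0179 = 0.9821

0.9821


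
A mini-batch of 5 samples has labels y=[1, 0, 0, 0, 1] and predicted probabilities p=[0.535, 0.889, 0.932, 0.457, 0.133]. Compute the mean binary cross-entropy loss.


L[0] = -ln(0.535) = 0.6255
L[1] = -ln(1-0.889) = -ln(0.111) = 2.1982
L[2] = -ln(1-0.932) = -ln(0.068) = 2.6882
L[3] = -ln(1-0.457) = -ln(0.543) = 0.6106
L[4] = -ln(0.133) = 2.0174
mean = (0.6255 + 2.1982 + 2.6882 + 0.6106 + 2.0174)/5 = 1.628

1.628


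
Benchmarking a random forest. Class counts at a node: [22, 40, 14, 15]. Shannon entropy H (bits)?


Probabilities: [22/91, 40/91, 14/91, 15/91] ≈ [0.2418, 0.4396, 0.1538, 0.1648]
H = -((22/91)·log₂(22/91) + (40/91)·log₂(40/91) + (14/91)·log₂(14/91) + (15/91)·log₂(15/91))
  = 1.8606 bits

1.8606 bits


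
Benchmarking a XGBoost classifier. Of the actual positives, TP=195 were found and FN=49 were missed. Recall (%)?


Recall = TP/(TP+FN)
= 195/(195+49)
= 195/244 = 79.92%

79.92%


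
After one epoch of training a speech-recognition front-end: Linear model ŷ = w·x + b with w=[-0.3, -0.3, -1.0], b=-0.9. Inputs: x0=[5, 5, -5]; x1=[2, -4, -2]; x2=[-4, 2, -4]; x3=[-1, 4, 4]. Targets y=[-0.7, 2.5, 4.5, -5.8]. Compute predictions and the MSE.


ŷ0 = (-0.3)·(5) + (-0.3)·(5) + (-1.0)·(-5) - 0.9 = 1.1
ŷ1 = (-0.3)·(2) + (-0.3)·(-4) + (-1.0)·(-2) - 0.9 = 1.7
ŷ2 = (-0.3)·(-4) + (-0.3)·(2) + (-1.0)·(-4) - 0.9 = 3.7
ŷ3 = (-0.3)·(-1) + (-0.3)·(4) + (-1.0)·(4) - 0.9 = -5.8
errors² = [3.24, 0.64, 0.64, 0.0]
MSE = 4.5200/4 = 1.13

1.13


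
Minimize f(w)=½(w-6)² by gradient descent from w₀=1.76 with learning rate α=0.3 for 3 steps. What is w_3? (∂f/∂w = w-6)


step 1: grad = 1.76-6 = -4.24; w = 1.76 - 0.3·(-4.24) = 3.032
step 2: grad = 3.032-6 = -2.968; w = 3.032 - 0.3·(-2.968) = 3.9224
step 3: grad = 3.9224-6 = -2.0776; w = 3.9224 - 0.3·(-2.0776) = 4.54568

4.54568


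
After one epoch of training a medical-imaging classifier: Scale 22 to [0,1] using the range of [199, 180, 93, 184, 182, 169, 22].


min=22, max=199
(22-22)/(199-22) = 0/177 = 0.0

0.0


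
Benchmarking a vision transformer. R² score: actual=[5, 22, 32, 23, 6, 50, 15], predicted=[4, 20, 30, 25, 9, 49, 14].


ȳ = 21.8571
SS_res = Σ(y-ŷ)² = 24
SS_tot = Σ(y-ȳ)² = 1478.86
R² = 1 - SS_res/SS_tot = 1 - 0.0162 = 0.9838

0.9838


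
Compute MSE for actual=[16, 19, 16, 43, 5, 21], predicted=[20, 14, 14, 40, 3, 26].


Squared errors: (16-20)²=16, (19-14)²=25, (16-14)²=4, (43-40)²=9, (5-3)²=4, (21-26)²=25
Sum = 83
MSE = 83/6 = 83/6

83/6


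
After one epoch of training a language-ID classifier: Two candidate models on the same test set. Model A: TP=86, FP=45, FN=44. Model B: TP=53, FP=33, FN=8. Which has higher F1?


Model A: P=86/131=0.6565, R=86/130=0.6615, F1=2PR/(P+R)=2TP/(2TP+FP+FN)=172/261=0.659
Model B: P=53/86=0.6163, R=53/61=0.8689, F1=2PR/(P+R)=2TP/(2TP+FP+FN)=106/147=0.7211
0.659 < 0.7211 → Model B

Model B


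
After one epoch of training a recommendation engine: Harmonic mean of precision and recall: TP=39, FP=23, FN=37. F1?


Precision = 39/62 = 0.629
Recall = 39/76 = 0.5132
F1 = 2·P·R/(P+R) = 2·TP/(2·TP+FP+FN) = 78/(78+23+37) = 78/138 = 0.5652

0.5652


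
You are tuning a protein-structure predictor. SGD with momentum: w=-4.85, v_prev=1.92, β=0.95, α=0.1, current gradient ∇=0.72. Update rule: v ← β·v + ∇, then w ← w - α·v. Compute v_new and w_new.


v_new = 0.95·1.92 + 0.72 = 1.824 + 0.72 = 2.544
w_new = -4.85 - 0.1·2.544 = -4.85 - 0.2544 = -5.1044

v_new=2.544, w_new=-5.1044


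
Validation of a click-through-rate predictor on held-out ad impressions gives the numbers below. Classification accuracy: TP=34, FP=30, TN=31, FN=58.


Accuracy = (TP+TN)/(TP+TN+FP+FN)
= (34+31)/(153)
= 65/153 = 42.48%

42.48%


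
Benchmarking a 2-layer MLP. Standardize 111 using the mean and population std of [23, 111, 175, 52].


μ = 90.25, σ = 58.3068
z = (111 - 90.25)/58.3068 = 0.3559

0.3559


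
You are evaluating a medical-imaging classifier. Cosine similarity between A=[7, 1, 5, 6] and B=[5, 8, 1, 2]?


A·B = 7·5 + 1·8 + 5·1 + 6·2 = 60
‖A‖ = √111 = 10.5357, ‖B‖ = √94 = 9.6954
cos = 60/(√111·√94) = 60/√10434 = 0.5874

0.5874


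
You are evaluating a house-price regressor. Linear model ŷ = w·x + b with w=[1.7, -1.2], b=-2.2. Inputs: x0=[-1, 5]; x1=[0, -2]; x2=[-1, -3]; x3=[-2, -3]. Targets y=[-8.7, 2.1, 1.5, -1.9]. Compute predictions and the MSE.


ŷ0 = (1.7)·(-1) + (-1.2)·(5) - 2.2 = -9.9
ŷ1 = (1.7)·(0) + (-1.2)·(-2) - 2.2 = 0.2
ŷ2 = (1.7)·(-1) + (-1.2)·(-3) - 2.2 = -0.3
ŷ3 = (1.7)·(-2) + (-1.2)·(-3) - 2.2 = -2.0
errors² = [1.44, 3.61, 3.24, 0.01]
MSE = 8.3000/4 = 2.075

2.075


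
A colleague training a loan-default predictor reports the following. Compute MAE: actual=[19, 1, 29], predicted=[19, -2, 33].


Absolute errors: |19-19|=0, |1+ 2|=3, |29-33|=4
Sum = 7
MAE = 7/3 = 7/3

7/3


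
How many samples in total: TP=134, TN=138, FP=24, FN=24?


Total = TP + TN + FP + FN
= 134 + 138 + 24 + 24
= 320
(Predicted positive: 158, predicted negative: 162)

320


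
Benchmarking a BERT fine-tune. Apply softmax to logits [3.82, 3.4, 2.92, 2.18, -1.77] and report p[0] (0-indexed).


Exponentials: e^3.82=45.6042, e^3.4=29.9641, e^2.92=18.5413, e^2.18=8.8463, e^-1.77=0.1703
Sum = 103.1262
Softmax = [0.4422, 0.2906, 0.1798, 0.0858, 0.0017]
p[0] = 45.6042/103.1262 = 0.4422

0.4422


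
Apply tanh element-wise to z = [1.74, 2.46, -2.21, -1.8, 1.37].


tanh(1.74) = 0.9402
tanh(2.46) = 0.9855
tanh(-2.21) = -0.9762
tanh(-1.8) = -0.9468
tanh(1.37) = 0.8787
result = [0.9402, 0.9855, -0.9762, -0.9468, 0.8787]

[0.9402, 0.9855, -0.9762, -0.9468, 0.8787]


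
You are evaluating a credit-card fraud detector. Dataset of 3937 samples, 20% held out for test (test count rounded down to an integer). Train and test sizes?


Test = ⌊3937·20/100⌋ = 787
Train = 3937 - 787 = 3150

Train: 3150, Test: 787


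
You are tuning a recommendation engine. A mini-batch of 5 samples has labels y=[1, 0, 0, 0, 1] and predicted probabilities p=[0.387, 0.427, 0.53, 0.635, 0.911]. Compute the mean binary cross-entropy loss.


L[0] = -ln(0.387) = 0.9493
L[1] = -ln(1-0.427) = -ln(0.573) = 0.5569
L[2] = -ln(1-0.53) = -ln(0.47) = 0.755
L[3] = -ln(1-0.635) = -ln(0.365) = 1.0079
L[4] = -ln(0.911) = 0.0932
mean = (0.9493 + 0.5569 + 0.755 + 1.0079 + 0.0932)/5 = 0.6725

0.6725


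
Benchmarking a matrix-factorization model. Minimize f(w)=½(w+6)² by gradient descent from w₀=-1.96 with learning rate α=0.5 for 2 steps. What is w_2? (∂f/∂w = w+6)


step 1: grad = -1.96+6 = 4.04; w = -1.96 - 0.5·(4.04) = -3.98
step 2: grad = -3.98+6 = 2.02; w = -3.98 - 0.5·(2.02) = -4.99

-4.99


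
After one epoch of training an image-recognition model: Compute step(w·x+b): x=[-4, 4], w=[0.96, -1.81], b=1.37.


z = (-4)·(0.96) + (4)·(-1.81) + 1.37
  = -9.71
step(z) = 0 (z<0)

0


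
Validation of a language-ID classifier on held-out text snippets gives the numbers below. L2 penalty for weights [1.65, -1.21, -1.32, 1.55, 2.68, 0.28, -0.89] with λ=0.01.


‖w‖₂² = (1.65)² + (-1.21)² + (-1.32)² + (1.55)² + (2.68)² + (0.28)² + (-0.89)²
     = 2.7225 + 1.4641 + 1.7424 + 2.4025 + 7.1824 + 0.0784 + 0.7921
     = 16.3844
λ·‖w‖₂² = 0.01·16.3844 = 0.163844

0.163844


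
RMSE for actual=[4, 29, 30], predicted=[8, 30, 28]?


MSE = 21/3 = 7
RMSE = √(21/3) = 2.6458

2.6458


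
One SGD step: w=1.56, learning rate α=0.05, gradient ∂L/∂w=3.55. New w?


w_new = w - α·∇
= 1.56 - 0.05·3.55
= 1.56 - 0.1775
= 1.3825

1.3825


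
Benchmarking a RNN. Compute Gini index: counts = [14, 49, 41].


Probabilities: [14/104, 49/104, 41/104] ≈ [0.1346, 0.4712, 0.3942]
Σpᵢ² = (196 + 2401 + 1681)/104² = 4278/10816
Gini = 1 - Σpᵢ² = 1 - 4278/10816 = 0.6045

0.6045


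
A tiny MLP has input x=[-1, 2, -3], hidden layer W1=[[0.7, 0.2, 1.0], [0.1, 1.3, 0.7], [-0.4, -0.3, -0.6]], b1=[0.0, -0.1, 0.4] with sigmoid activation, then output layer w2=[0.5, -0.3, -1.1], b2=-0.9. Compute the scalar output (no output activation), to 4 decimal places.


z1[0] = (0.7)·(-1) + (0.2)·(2) + (1.0)·(-3) + 0.0 = -3.3
z1[1] = (0.1)·(-1) + (1.3)·(2) + (0.7)·(-3) - 0.1 = 0.3
z1[2] = (-0.4)·(-1) + (-0.3)·(2) + (-0.6)·(-3) + 0.4 = 2.0
h = sigmoid(z1) = [0.0356, 0.5744, 0.8808]
output = (0.5)·(0.0356) + (-0.3)·(0.5744) + (-1.1)·(0.8808) - 0.9 = -2.0234

-2.0234


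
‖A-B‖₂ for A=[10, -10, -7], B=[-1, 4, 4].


d = √((10+ 1)² + (-10-4)² + (-7-4)²)
  = √(121 + 196 + 121)
  = √438 = 20.9284

20.9284


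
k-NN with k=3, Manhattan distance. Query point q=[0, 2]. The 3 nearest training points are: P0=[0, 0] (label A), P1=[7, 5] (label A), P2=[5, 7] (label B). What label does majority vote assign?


d(q,P0) = 2  (label A)
d(q,P1) = 10  (label A)
d(q,P2) = 10  (label B)
Votes: A=2, B=1
Majority → A

A


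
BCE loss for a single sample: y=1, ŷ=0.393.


BCE = -[y·ln(p) + (1-y)·ln(1-p)]
= -1·ln(0.393) - 0
= -ln(0.393) = 0.9339

0.9339


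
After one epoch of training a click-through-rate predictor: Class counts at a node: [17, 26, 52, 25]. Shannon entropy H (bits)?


Probabilities: [17/120, 26/120, 52/120, 25/120] ≈ [0.1417, 0.2167, 0.4333, 0.2083]
H = -((17/120)·log₂(17/120) + (26/120)·log₂(26/120) + (52/120)·log₂(52/120) + (25/120)·log₂(25/120))
  = 1.8717 bits

1.8717 bits


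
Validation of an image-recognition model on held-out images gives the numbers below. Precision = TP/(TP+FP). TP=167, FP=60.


Precision = TP/(TP+FP)
= 167/(167+60)
= 167/227 = 73.57%

73.57%


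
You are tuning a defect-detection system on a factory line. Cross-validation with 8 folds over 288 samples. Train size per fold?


Fold size = 288/8 = 36
Training per fold = 288 - 36 = 252

252


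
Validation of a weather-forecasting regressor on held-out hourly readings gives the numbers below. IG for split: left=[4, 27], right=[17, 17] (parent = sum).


Parent = [21, 44], H_parent = 0.9077
H_left = 0.5548 (n=31), H_right = 1 (n=34)
H_children = (31/65)·0.5548 + (34/65)·1 = 0.7877
IG = 0.9077 - 0.7877 = 0.12

0.12


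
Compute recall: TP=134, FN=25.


Recall = TP/(TP+FN)
= 134/(134+25)
= 134/159 = 84.28%

84.28%


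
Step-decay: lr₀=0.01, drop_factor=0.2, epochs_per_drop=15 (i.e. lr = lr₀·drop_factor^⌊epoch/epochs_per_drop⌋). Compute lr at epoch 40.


n_drops = ⌊40/15⌋ = 2
lr = 0.01·0.2^2 = 0.01·0.04 = 0.0004

0.0004


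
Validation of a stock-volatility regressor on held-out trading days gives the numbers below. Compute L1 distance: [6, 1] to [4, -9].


d = |6-4| + |1+ 9|
  = 2 + 10
  = 12

12


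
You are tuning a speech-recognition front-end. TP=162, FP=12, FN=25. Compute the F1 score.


Precision = 162/174 = 0.931
Recall = 162/187 = 0.8663
F1 = 2·P·R/(P+R) = 2·TP/(2·TP+FP+FN) = 324/(324+12+25) = 324/361 = 0.8975

0.8975


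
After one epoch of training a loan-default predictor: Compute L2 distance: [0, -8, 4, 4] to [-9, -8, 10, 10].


d = √((0+ 9)² + (-8+ 8)² + (4-10)² + (4-10)²)
  = √(81 + 0 + 36 + 36)
  = √153 = 12.3693

12.3693


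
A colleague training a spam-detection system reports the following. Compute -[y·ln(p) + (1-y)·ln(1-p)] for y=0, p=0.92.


BCE = -[y·ln(p) + (1-y)·ln(1-p)]
= -0 - 1·ln(1-0.92)
= -ln(0.08) = 2.5257

2.5257


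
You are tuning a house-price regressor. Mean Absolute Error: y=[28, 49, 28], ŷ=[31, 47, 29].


Absolute errors: |28-31|=3, |49-47|=2, |28-29|=1
Sum = 6
MAE = 6/3 = 2

2


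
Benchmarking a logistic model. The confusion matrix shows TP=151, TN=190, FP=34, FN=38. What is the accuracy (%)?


Accuracy = (TP+TN)/(TP+TN+FP+FN)
= (151+190)/(413)
= 341/413 = 82.57%

82.57%


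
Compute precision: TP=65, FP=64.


Precision = TP/(TP+FP)
= 65/(65+64)
= 65/129 = 50.39%

50.39%


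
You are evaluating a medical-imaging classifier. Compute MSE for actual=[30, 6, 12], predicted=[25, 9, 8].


Squared errors: (30-25)²=25, (6-9)²=9, (12-8)²=16
Sum = 50
MSE = 50/3 = 50/3

50/3


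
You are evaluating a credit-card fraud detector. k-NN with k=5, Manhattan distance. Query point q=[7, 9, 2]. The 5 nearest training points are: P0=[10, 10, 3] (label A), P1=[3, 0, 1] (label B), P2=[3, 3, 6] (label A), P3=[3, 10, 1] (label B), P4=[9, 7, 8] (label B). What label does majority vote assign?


d(q,P0) = 5  (label A)
d(q,P1) = 14  (label B)
d(q,P2) = 14  (label A)
d(q,P3) = 6  (label B)
d(q,P4) = 10  (label B)
Votes: A=2, B=3
Majority → B

B


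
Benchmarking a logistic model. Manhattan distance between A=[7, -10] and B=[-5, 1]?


d = |7+ 5| + |-10-1|
  = 12 + 11
  = 23

23


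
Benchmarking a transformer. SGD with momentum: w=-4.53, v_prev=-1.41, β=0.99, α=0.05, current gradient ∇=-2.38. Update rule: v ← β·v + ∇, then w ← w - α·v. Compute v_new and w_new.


v_new = 0.99·-1.41 - 2.38 = -1.3959 - 2.38 = -3.7759
w_new = -4.53 - 0.05·-3.7759 = -4.53 + 0.188795 = -4.341205

v_new=-3.7759, w_new=-4.341205


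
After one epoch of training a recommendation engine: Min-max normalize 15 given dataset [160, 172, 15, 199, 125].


min=15, max=199
(15-15)/(199-15) = 0/184 = 0.0

0.0


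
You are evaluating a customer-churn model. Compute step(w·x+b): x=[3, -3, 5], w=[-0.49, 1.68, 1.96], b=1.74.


z = (3)·(-0.49) + (-3)·(1.68) + (5)·(1.96) + 1.74
  = 5.03
step(z) = 1 (z≥0)

1


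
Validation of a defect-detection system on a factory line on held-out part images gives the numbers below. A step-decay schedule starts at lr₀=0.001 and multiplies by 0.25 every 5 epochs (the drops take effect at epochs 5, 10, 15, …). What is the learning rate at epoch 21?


n_drops = ⌊21/5⌋ = 4
lr = 0.001·0.25^4 = 0.001·0.00390625 = 0.00000390625

0.00000390625


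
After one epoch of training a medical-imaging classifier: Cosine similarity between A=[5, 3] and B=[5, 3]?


A·B = 5·5 + 3·3 = 34
‖A‖ = √34 = 5.831, ‖B‖ = √34 = 5.831
cos = 34/(√34·√34) = 34/√1156 = 1.0

1.0


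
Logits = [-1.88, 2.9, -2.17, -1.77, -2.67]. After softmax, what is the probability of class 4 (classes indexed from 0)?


Exponentials: e^-1.88=0.1526, e^2.9=18.1741, e^-2.17=0.1142, e^-1.77=0.1703, e^-2.67=0.0693
Sum = 18.6805
Softmax = [0.0082, 0.9729, 0.0061, 0.0091, 0.0037]
p[4] = 0.0693/18.6805 = 0.0037

0.0037


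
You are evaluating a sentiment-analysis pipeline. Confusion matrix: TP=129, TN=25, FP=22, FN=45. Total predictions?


Total = TP + TN + FP + FN
= 129 + 25 + 22 + 45
= 221
(Predicted positive: 151, predicted negative: 70)

221


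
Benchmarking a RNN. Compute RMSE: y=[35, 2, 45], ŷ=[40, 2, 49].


MSE = 41/3 = 13.6667
RMSE = √(41/3) = 3.6968

3.6968


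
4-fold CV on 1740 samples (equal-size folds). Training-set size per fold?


Fold size = 1740/4 = 435
Training per fold = 1740 - 435 = 1305

1305


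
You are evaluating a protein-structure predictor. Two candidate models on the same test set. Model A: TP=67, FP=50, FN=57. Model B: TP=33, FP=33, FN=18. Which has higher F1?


Model A: P=67/117=0.5726, R=67/124=0.5403, F1=2PR/(P+R)=2TP/(2TP+FP+FN)=134/241=0.556
Model B: P=33/66=0.5, R=33/51=0.6471, F1=2PR/(P+R)=2TP/(2TP+FP+FN)=66/117=0.5641
0.556 < 0.5641 → Model B

Model B


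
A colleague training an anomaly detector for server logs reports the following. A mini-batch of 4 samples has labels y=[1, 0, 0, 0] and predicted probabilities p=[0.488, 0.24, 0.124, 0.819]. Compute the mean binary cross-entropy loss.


L[0] = -ln(0.488) = 0.7174
L[1] = -ln(1-0.24) = -ln(0.76) = 0.2744
L[2] = -ln(1-0.124) = -ln(0.876) = 0.1324
L[3] = -ln(1-0.819) = -ln(0.181) = 1.7093
mean = (0.7174 + 0.2744 + 0.1324 + 1.7093)/4 = 0.7084

0.7084


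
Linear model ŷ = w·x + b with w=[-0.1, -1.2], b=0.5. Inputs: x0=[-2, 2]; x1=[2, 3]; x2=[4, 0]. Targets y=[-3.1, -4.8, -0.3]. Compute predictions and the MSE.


ŷ0 = (-0.1)·(-2) + (-1.2)·(2) + 0.5 = -1.7
ŷ1 = (-0.1)·(2) + (-1.2)·(3) + 0.5 = -3.3
ŷ2 = (-0.1)·(4) + (-1.2)·(0) + 0.5 = 0.1
errors² = [1.96, 2.25, 0.16]
MSE = 4.3700/3 = 1.4567

1.4567


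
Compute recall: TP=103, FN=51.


Recall = TP/(TP+FN)
= 103/(103+51)
= 103/154 = 66.88%

66.88%


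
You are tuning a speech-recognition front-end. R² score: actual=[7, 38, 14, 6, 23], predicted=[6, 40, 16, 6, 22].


ȳ = 17.6
SS_res = Σ(y-ŷ)² = 10
SS_tot = Σ(y-ȳ)² = 705.2
R² = 1 - SS_res/SS_tot = 1 - 0.0142 = 0.9858

0.9858


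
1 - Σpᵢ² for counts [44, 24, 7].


Probabilities: [44/75, 24/75, 7/75] ≈ [0.5867, 0.32, 0.0933]
Σpᵢ² = (1936 + 576 + 49)/75² = 2561/5625
Gini = 1 - Σpᵢ² = 1 - 2561/5625 = 0.5447

0.5447


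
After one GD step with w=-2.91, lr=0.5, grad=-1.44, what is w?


w_new = w - α·∇
= -2.91 - 0.5·-1.44
= -2.91 + 0.72
= -2.19

-2.19


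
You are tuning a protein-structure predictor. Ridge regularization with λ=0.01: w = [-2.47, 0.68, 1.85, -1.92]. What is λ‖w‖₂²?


‖w‖₂² = (-2.47)² + (0.68)² + (1.85)² + (-1.92)²
     = 6.1009 + 0.4624 + 3.4225 + 3.6864
     = 13.6722
λ·‖w‖₂² = 0.01·13.6722 = 0.136722

0.136722


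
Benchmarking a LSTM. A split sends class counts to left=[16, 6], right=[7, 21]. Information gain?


Parent = [23, 27], H_parent = 0.9954
H_left = 0.8454 (n=22), H_right = 0.8113 (n=28)
H_children = (22/50)·0.8454 + (28/50)·0.8113 = 0.8263
IG = 0.9954 - 0.8263 = 0.1691

0.1691


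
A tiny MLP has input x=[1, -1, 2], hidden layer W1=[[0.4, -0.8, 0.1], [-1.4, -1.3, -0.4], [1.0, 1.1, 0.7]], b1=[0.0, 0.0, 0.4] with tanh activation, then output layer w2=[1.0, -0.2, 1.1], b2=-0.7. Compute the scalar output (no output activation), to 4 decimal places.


z1[0] = (0.4)·(1) + (-0.8)·(-1) + (0.1)·(2) + 0.0 = 1.4
z1[1] = (-1.4)·(1) + (-1.3)·(-1) + (-0.4)·(2) + 0.0 = -0.9
z1[2] = (1.0)·(1) + (1.1)·(-1) + (0.7)·(2) + 0.4 = 1.7
h = tanh(z1) = [0.8854, -0.7163, 0.9354]
output = (1.0)·(0.8854) + (-0.2)·(-0.7163) + (1.1)·(0.9354) - 0.7 = 1.3576

1.3576


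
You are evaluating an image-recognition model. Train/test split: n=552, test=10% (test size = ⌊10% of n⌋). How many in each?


Test = ⌊552·10/100⌋ = 55
Train = 552 - 55 = 497

Train: 497, Test: 55


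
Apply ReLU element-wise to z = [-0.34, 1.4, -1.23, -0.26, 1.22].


ReLU(-0.34) = max(0, -0.34) = 0.0
ReLU(1.4) = max(0, 1.4) = 1.4
ReLU(-1.23) = max(0, -1.23) = 0.0
ReLU(-0.26) = max(0, -0.26) = 0.0
ReLU(1.22) = max(0, 1.22) = 1.22
result = [0.0, 1.4, 0.0, 0.0, 1.22]

[0.0, 1.4, 0.0, 0.0, 1.22]


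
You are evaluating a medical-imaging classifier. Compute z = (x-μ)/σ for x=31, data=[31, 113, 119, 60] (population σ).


μ = 80.75, σ = 36.7721
z = (31 - 80.75)/36.7721 = -1.3529

-1.3529


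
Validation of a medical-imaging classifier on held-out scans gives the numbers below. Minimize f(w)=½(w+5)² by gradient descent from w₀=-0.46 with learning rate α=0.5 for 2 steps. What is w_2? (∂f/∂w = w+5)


step 1: grad = -0.46+5 = 4.54; w = -0.46 - 0.5·(4.54) = -2.73
step 2: grad = -2.73+5 = 2.27; w = -2.73 - 0.5·(2.27) = -3.865

-3.865


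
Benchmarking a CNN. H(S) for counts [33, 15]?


Probabilities: [33/48, 15/48] ≈ [0.6875, 0.3125]
H = -((33/48)·log₂(33/48) + (15/48)·log₂(15/48))
  = 0.896 bits

0.896 bits


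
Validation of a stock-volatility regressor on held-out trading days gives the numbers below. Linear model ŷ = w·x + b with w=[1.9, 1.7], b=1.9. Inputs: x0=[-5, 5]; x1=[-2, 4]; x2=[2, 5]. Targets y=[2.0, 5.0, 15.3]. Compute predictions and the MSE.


ŷ0 = (1.9)·(-5) + (1.7)·(5) + 1.9 = 0.9
ŷ1 = (1.9)·(-2) + (1.7)·(4) + 1.9 = 4.9
ŷ2 = (1.9)·(2) + (1.7)·(5) + 1.9 = 14.2
errors² = [1.21, 0.01, 1.21]
MSE = 2.4300/3 = 0.81

0.81


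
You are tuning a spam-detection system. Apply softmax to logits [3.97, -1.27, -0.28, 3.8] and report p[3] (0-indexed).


Exponentials: e^3.97=52.9845, e^-1.27=0.2808, e^-0.28=0.7558, e^3.8=44.7012
Sum = 98.7223
Softmax = [0.5367, 0.0028, 0.0077, 0.4528]
p[3] = 44.7012/98.7223 = 0.4528

0.4528


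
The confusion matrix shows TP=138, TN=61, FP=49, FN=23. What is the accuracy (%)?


Accuracy = (TP+TN)/(TP+TN+FP+FN)
= (138+61)/(271)
= 199/271 = 73.43%

73.43%


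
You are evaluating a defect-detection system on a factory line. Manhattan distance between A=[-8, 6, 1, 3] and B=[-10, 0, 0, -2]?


d = |-8+ 10| + |6-0| + |1-0| + |3+ 2|
  = 2 + 6 + 1 + 5
  = 14

14


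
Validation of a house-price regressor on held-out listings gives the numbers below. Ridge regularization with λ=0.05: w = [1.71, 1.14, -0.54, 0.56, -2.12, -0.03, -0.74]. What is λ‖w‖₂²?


‖w‖₂² = (1.71)² + (1.14)² + (-0.54)² + (0.56)² + (-2.12)² + (-0.03)² + (-0.74)²
     = 2.9241 + 1.2996 + 0.2916 + 0.3136 + 4.4944 + 0.0009 + 0.5476
     = 9.8718
λ·‖w‖₂² = 0.05·9.8718 = 0.49359

0.49359


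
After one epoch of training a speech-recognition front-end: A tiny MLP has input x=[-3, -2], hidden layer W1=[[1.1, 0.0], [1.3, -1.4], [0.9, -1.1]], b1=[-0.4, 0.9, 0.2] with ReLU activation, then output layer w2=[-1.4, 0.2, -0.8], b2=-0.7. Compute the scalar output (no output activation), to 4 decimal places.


z1[0] = (1.1)·(-3) + (0.0)·(-2) - 0.4 = -3.7
z1[1] = (1.3)·(-3) + (-1.4)·(-2) + 0.9 = -0.2
z1[2] = (0.9)·(-3) + (-1.1)·(-2) + 0.2 = -0.3
h = ReLU(z1) = [0.0, 0.0, 0.0]
output = (-1.4)·(0.0) + (0.2)·(0.0) + (-0.8)·(0.0) - 0.7 = -0.7

-0.7


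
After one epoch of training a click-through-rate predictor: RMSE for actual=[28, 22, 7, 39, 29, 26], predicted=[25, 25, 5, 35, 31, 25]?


MSE = 43/6 = 7.1667
RMSE = √(43/6) = 2.6771

2.6771


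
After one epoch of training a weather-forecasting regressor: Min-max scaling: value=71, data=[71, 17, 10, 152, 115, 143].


min=10, max=152
(71-10)/(152-10) = 61/142 = 0.4296

0.4296


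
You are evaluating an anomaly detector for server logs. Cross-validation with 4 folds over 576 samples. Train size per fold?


Fold size = 576/4 = 144
Training per fold = 576 - 144 = 432

432


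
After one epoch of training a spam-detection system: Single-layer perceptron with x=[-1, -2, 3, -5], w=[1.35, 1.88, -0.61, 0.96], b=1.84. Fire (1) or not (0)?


z = (-1)·(1.35) + (-2)·(1.88) + (3)·(-0.61) + (-5)·(0.96) + 1.84
  = -9.9
step(z) = 0 (z<0)

0


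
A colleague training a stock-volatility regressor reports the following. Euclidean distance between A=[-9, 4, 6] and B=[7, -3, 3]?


d = √((-9-7)² + (4+ 3)² + (6-3)²)
  = √(256 + 49 + 9)
  = √314 = 17.72

17.72


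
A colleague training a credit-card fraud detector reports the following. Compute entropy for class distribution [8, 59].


Probabilities: [8/67, 59/67] ≈ [0.1194, 0.8806]
H = -((8/67)·log₂(8/67) + (59/67)·log₂(59/67))
  = 0.5276 bits

0.5276 bits


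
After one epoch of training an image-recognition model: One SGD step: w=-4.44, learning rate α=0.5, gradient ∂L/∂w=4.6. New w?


w_new = w - α·∇
= -4.44 - 0.5·4.6
= -4.44 - 2.3
= -6.74

-6.74


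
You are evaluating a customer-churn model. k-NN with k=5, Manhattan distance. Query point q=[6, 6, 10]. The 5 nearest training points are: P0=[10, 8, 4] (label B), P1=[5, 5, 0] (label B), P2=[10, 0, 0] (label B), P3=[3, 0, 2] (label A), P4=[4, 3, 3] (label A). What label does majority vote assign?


d(q,P0) = 12  (label B)
d(q,P1) = 12  (label B)
d(q,P2) = 20  (label B)
d(q,P3) = 17  (label A)
d(q,P4) = 12  (label A)
Votes: A=2, B=3
Majority → B

B


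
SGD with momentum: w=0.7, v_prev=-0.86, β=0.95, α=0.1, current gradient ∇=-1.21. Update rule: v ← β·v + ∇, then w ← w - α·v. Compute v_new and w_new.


v_new = 0.95·-0.86 - 1.21 = -0.817 - 1.21 = -2.027
w_new = 0.7 - 0.1·-2.027 = 0.7 + 0.2027 = 0.9027

v_new=-2.027, w_new=0.9027


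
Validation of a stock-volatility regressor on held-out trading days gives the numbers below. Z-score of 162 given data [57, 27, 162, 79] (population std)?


μ = 81.25, σ = 50.1417
z = (162 - 81.25)/50.1417 = 1.6104

1.6104


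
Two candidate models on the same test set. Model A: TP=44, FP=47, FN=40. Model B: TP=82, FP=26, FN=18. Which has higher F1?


Model A: P=44/91=0.4835, R=44/84=0.5238, F1=2PR/(P+R)=2TP/(2TP+FP+FN)=88/175=0.5029
Model B: P=82/108=0.7593, R=82/100=0.82, F1=2PR/(P+R)=2TP/(2TP+FP+FN)=164/208=0.7885
0.5029 < 0.7885 → Model B

Model B


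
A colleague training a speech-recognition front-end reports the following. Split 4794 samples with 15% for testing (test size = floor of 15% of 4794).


Test = ⌊4794·15/100⌋ = 719
Train = 4794 - 719 = 4075

Train: 4075, Test: 719


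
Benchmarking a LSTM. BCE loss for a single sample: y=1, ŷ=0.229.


BCE = -[y·ln(p) + (1-y)·ln(1-p)]
= -1·ln(0.229) - 0
= -ln(0.229) = 1.474

1.474


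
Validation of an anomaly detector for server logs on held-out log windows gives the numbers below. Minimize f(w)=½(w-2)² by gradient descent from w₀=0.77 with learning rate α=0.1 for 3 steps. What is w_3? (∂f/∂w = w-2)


step 1: grad = 0.77-2 = -1.23; w = 0.77 - 0.1·(-1.23) = 0.893
step 2: grad = 0.893-2 = -1.107; w = 0.893 - 0.1·(-1.107) = 1.0037
step 3: grad = 1.0037-2 = -0.9963; w = 1.0037 - 0.1·(-0.9963) = 1.10333

1.10333


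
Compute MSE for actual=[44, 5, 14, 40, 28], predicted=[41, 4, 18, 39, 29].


Squared errors: (44-41)²=9, (5-4)²=1, (14-18)²=16, (40-39)²=1, (28-29)²=1
Sum = 28
MSE = 28/5 = 28/5

28/5


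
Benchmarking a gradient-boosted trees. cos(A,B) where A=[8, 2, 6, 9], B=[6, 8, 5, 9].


A·B = 8·6 + 2·8 + 6·5 + 9·9 = 175
‖A‖ = √185 = 13.6015, ‖B‖ = √206 = 14.3527
cos = 175/(√185·√206) = 175/√38110 = 0.8964

0.8964


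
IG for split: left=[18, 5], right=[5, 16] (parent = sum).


Parent = [23, 21], H_parent = 0.9985
H_left = 0.7554 (n=23), H_right = 0.7919 (n=21)
H_children = (23/44)·0.7554 + (21/44)·0.7919 = 0.7728
IG = 0.9985 - 0.7728 = 0.2257

0.2257


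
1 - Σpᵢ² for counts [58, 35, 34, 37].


Probabilities: [58/164, 35/164, 34/164, 37/164] ≈ [0.3537, 0.2134, 0.2073, 0.2256]
Σpᵢ² = (3364 + 1225 + 1156 + 1369)/164² = 7114/26896
Gini = 1 - Σpᵢ² = 1 - 7114/26896 = 0.7355

0.7355


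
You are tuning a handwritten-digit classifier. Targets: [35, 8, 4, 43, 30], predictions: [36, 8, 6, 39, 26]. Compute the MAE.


Absolute errors: |35-36|=1, |8-8|=0, |4-6|=2, |43-39|=4, |30-26|=4
Sum = 11
MAE = 11/5 = 11/5

11/5


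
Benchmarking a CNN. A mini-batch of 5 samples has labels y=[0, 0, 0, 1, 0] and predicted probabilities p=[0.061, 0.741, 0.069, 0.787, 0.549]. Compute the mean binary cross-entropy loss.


L[0] = -ln(1-0.061) = -ln(0.939) = 0.0629
L[1] = -ln(1-0.741) = -ln(0.259) = 1.3509
L[2] = -ln(1-0.069) = -ln(0.931) = 0.0715
L[3] = -ln(0.787) = 0.2395
L[4] = -ln(1-0.549) = -ln(0.451) = 0.7963
mean = (0.0629 + 1.3509 + 0.0715 + 0.2395 + 0.7963)/5 = 0.5042

0.5042


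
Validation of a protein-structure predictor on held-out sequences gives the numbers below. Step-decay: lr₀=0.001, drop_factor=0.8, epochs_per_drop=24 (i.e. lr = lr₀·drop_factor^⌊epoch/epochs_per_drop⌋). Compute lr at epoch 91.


n_drops = ⌊91/24⌋ = 3
lr = 0.001·0.8^3 = 0.001·0.512 = 0.000512

0.000512


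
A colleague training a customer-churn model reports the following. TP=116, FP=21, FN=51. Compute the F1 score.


Precision = 116/137 = 0.8467
Recall = 116/167 = 0.6946
F1 = 2·P·R/(P+R) = 2·TP/(2·TP+FP+FN) = 232/(232+21+51) = 232/304 = 0.7632

0.7632


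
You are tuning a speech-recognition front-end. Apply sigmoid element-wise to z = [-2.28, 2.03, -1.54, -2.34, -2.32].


σ(-2.28) = 1/(1+e^2.28) = 0.0928
σ(2.03) = 1/(1+e^-2.03) = 0.8839
σ(-1.54) = 1/(1+e^1.54) = 0.1765
σ(-2.34) = 1/(1+e^2.34) = 0.0879
σ(-2.32) = 1/(1+e^2.32) = 0.0895
result = [0.0928, 0.8839, 0.1765, 0.0879, 0.0895]

[0.0928, 0.8839, 0.1765, 0.0879, 0.0895]


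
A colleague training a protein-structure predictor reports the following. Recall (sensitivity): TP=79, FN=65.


Recall = TP/(TP+FN)
= 79/(79+65)
= 79/144 = 54.86%

54.86%


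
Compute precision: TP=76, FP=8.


Precision = TP/(TP+FP)
= 76/(76+8)
= 76/84 = 90.48%

90.48%


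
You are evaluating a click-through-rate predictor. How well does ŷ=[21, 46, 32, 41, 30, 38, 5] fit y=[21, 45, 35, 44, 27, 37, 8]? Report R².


ȳ = 31
SS_res = Σ(y-ŷ)² = 38
SS_tot = Σ(y-ȳ)² = 1062
R² = 1 - SS_res/SS_tot = 1 - 0.0358 = 0.9642

0.9642


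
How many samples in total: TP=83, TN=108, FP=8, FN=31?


Total = TP + TN + FP + FN
= 83 + 108 + 8 + 31
= 230
(Predicted positive: 91, predicted negative: 139)

230


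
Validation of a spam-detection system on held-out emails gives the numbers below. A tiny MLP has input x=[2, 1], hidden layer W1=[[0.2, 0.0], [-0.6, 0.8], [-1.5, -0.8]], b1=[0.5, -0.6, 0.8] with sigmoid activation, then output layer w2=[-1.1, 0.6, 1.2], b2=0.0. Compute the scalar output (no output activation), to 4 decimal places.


z1[0] = (0.2)·(2) + (0.0)·(1) + 0.5 = 0.9
z1[1] = (-0.6)·(2) + (0.8)·(1) - 0.6 = -1.0
z1[2] = (-1.5)·(2) + (-0.8)·(1) + 0.8 = -3.0
h = sigmoid(z1) = [0.7109, 0.2689, 0.0474]
output = (-1.1)·(0.7109) + (0.6)·(0.2689) + (1.2)·(0.0474) + 0.0 = -0.5638

-0.5638


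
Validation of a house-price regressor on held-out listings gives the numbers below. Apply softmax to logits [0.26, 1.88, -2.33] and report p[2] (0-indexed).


Exponentials: e^0.26=1.2969, e^1.88=6.5535, e^-2.33=0.0973
Sum = 7.9477
Softmax = [0.1632, 0.8246, 0.0122]
p[2] = 0.0973/7.9477 = 0.0122

0.0122


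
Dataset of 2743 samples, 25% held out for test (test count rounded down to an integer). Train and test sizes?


Test = ⌊2743·25/100⌋ = 685
Train = 2743 - 685 = 2058

Train: 2058, Test: 685


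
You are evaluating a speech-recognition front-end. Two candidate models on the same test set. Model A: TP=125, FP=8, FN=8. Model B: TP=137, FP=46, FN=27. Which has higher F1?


Model A: P=125/133=0.9398, R=125/133=0.9398, F1=2PR/(P+R)=2TP/(2TP+FP+FN)=250/266=0.9398
Model B: P=137/183=0.7486, R=137/164=0.8354, F1=2PR/(P+R)=2TP/(2TP+FP+FN)=274/347=0.7896
0.9398 > 0.7896 → Model A

Model A


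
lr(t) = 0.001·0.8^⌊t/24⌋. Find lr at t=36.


n_drops = ⌊36/24⌋ = 1
lr = 0.001·0.8^1 = 0.001·0.8 = 0.0008

0.0008


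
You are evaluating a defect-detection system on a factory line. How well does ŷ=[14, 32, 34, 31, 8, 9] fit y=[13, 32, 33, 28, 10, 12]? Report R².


ȳ = 21.3333
SS_res = Σ(y-ŷ)² = 24
SS_tot = Σ(y-ȳ)² = 579.33
R² = 1 - SS_res/SS_tot = 1 - 0.0414 = 0.9586

0.9586


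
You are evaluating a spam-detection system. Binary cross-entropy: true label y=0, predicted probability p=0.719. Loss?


BCE = -[y·ln(p) + (1-y)·ln(1-p)]
= -0 - 1·ln(1-0.719)
= -ln(0.281) = 1.2694

1.2694


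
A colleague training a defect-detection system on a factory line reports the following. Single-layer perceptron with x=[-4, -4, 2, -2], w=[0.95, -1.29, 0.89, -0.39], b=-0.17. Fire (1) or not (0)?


z = (-4)·(0.95) + (-4)·(-1.29) + (2)·(0.89) + (-2)·(-0.39) - 0.17
  = 3.75
step(z) = 1 (z≥0)

1


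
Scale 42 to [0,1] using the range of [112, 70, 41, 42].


min=41, max=112
(42-41)/(112-41) = 1/71 = 0.0141

0.0141


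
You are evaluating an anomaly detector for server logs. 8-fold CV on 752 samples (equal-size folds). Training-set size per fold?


Fold size = 752/8 = 94
Training per fold = 752 - 94 = 658

658


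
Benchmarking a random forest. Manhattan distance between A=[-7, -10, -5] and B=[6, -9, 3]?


d = |-7-6| + |-10+ 9| + |-5-3|
  = 13 + 1 + 8
  = 22

22


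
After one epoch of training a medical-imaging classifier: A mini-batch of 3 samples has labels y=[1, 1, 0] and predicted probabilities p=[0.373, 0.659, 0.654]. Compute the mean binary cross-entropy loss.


L[0] = -ln(0.373) = 0.9862
L[1] = -ln(0.659) = 0.417
L[2] = -ln(1-0.654) = -ln(0.346) = 1.0613
mean = (0.9862 + 0.417 + 1.0613)/3 = 0.8215

0.8215


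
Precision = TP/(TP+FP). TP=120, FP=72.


Precision = TP/(TP+FP)
= 120/(120+72)
= 120/192 = 62.5%

62.5%


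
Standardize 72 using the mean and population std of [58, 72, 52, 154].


μ = 84, σ = 41.0609
z = (72 - 84)/41.0609 = -0.2922

-0.2922


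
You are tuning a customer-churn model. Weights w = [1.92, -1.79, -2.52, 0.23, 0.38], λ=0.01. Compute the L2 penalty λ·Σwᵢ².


‖w‖₂² = (1.92)² + (-1.79)² + (-2.52)² + (0.23)² + (0.38)²
     = 3.6864 + 3.2041 + 6.3504 + 0.0529 + 0.1444
     = 13.4382
λ·‖w‖₂² = 0.01·13.4382 = 0.134382

0.134382


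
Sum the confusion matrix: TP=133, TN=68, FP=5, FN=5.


Total = TP + TN + FP + FN
= 133 + 68 + 5 + 5
= 211
(Predicted positive: 138, predicted negative: 73)

211


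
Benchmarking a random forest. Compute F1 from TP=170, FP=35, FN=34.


Precision = 170/205 = 0.8293
Recall = 170/204 = 0.8333
F1 = 2·P·R/(P+R) = 2·TP/(2·TP+FP+FN) = 340/(340+35+34) = 340/409 = 0.8313

0.8313


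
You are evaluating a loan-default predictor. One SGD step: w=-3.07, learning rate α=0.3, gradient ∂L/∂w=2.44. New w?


w_new = w - α·∇
= -3.07 - 0.3·2.44
= -3.07 - 0.732
= -3.802

-3.802


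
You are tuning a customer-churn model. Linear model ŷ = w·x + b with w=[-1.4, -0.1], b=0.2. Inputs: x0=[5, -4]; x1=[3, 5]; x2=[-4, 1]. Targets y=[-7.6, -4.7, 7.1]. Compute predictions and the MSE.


ŷ0 = (-1.4)·(5) + (-0.1)·(-4) + 0.2 = -6.4
ŷ1 = (-1.4)·(3) + (-0.1)·(5) + 0.2 = -4.5
ŷ2 = (-1.4)·(-4) + (-0.1)·(1) + 0.2 = 5.7
errors² = [1.44, 0.04, 1.96]
MSE = 3.4400/3 = 1.1467

1.1467


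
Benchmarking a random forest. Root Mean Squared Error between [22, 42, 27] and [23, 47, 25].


MSE = 30/3 = 10
RMSE = √(30/3) = 3.1623

3.1623


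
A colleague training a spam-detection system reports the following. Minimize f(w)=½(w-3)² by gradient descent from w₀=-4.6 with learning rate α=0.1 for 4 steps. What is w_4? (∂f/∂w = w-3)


step 1: grad = -4.6-3 = -7.6; w = -4.6 - 0.1·(-7.6) = -3.84
step 2: grad = -3.84-3 = -6.84; w = -3.84 - 0.1·(-6.84) = -3.156
step 3: grad = -3.156-3 = -6.156; w = -3.156 - 0.1·(-6.156) = -2.5404
step 4: grad = -2.5404-3 = -5.5404; w = -2.5404 - 0.1·(-5.5404) = -1.98636

-1.98636


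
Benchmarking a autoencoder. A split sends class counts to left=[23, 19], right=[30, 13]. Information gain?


Parent = [53, 32], H_parent = 0.9555
H_left = 0.9934 (n=42), H_right = 0.8841 (n=43)
H_children = (42/85)·0.9934 + (43/85)·0.8841 = 0.9381
IG = 0.9555 - 0.9381 = 0.0174

0.0174


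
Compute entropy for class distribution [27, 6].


Probabilities: [27/33, 6/33] ≈ [0.8182, 0.1818]
H = -((27/33)·log₂(27/33) + (6/33)·log₂(6/33))
  = 0.684 bits

0.684 bits


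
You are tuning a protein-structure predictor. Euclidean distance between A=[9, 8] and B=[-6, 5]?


d = √((9+ 6)² + (8-5)²)
  = √(225 + 9)
  = √234 = 15.2971

15.2971


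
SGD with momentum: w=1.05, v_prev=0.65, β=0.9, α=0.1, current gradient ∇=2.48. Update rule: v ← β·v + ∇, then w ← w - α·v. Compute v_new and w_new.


v_new = 0.9·0.65 + 2.48 = 0.585 + 2.48 = 3.065
w_new = 1.05 - 0.1·3.065 = 1.05 - 0.3065 = 0.7435

v_new=3.065, w_new=0.7435


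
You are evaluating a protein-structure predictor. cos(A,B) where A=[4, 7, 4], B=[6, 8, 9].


A·B = 4·6 + 7·8 + 4·9 = 116
‖A‖ = √81 = 9, ‖B‖ = √181 = 13.4536
cos = 116/(√81·√181) = 116/√14661 = 0.958

0.958


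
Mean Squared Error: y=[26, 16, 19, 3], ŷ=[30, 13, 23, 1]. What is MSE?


Squared errors: (26-30)²=16, (16-13)²=9, (19-23)²=16, (3-1)²=4
Sum = 45
MSE = 45/4 = 45/4

45/4


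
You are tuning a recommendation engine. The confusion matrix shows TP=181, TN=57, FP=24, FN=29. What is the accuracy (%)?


Accuracy = (TP+TN)/(TP+TN+FP+FN)
= (181+57)/(291)
= 238/291 = 81.79%

81.79%


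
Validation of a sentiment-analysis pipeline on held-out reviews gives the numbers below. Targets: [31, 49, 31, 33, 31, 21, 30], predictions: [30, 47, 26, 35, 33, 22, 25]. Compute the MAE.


Absolute errors: |31-30|=1, |49-47|=2, |31-26|=5, |33-35|=2, |31-33|=2, |21-22|=1, |30-25|=5
Sum = 18
MAE = 18/7 = 18/7

18/7


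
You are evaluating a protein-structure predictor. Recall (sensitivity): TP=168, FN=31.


Recall = TP/(TP+FN)
= 168/(168+31)
= 168/199 = 84.42%

84.42%


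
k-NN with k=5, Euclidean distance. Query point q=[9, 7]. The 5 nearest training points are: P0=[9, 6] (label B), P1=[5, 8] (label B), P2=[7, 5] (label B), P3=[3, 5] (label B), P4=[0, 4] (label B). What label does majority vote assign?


d(q,P0) = 1.0  (label B)
d(q,P1) = 4.1231  (label B)
d(q,P2) = 2.8284  (label B)
d(q,P3) = 6.3246  (label B)
d(q,P4) = 9.4868  (label B)
Votes: A=0, B=5
Majority → B

B


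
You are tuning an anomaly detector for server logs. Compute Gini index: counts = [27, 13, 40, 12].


Probabilities: [27/92, 13/92, 40/92, 12/92] ≈ [0.2935, 0.1413, 0.4348, 0.1304]
Σpᵢ² = (729 + 169 + 1600 + 144)/92² = 2642/8464
Gini = 1 - Σpᵢ² = 1 - 2642/8464 = 0.6879

0.6879
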